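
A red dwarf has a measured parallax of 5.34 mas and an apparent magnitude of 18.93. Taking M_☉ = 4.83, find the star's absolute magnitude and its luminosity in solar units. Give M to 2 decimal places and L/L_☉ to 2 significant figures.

M ≈ 12.57; L/L_☉ ≈ 8.0×10^-4

d = 1/p = 1000/5.34 mas = 187.3 pc
M = m − 5 log₁₀ d + 5 = 18.93 − 5·2.2725 + 5 = 12.568
M − M_☉ = 12.568 − 4.83 = 7.738
L/L_☉ = 10^(−0.4 × 7.738) = 8.034×10^-4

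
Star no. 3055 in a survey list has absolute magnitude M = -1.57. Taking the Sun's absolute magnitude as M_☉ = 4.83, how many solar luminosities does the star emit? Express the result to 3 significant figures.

M − M_☉ = -1.57 − 4.83 = -6.400
L/L_☉ = 10^(−0.4 (M − M_☉)) = 10^2.560 = 363.1

L/L_☉ ≈ 363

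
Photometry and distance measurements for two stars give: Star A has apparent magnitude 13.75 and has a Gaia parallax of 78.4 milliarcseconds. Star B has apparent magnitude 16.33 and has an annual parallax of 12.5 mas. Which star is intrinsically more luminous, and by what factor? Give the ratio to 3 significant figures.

Star B is more luminous, by a factor of 3.65.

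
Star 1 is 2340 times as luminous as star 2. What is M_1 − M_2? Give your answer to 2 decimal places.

M_1 − M_2 ≈ -8.42

Pogson: ΔM = −2.5 log₁₀(ratio) = −2.5 log₁₀(2340) = −2.5 × 3.3692 = -8.423
Star 1 is brighter, so it has the smaller magnitude: the difference is negative.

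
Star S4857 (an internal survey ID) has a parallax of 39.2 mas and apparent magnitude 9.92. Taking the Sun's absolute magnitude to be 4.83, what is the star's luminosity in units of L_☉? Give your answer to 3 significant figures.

d = 1/p = 1000/39.2 mas = 25.51 pc
M = m − 5 log₁₀ d + 5 = 9.92 − 5·1.4067 + 5 = 7.886
M − M_☉ = 7.886 − 4.83 = 3.056
L/L_☉ = 10^(−0.4 × 3.056) = 0.05990

L/L_☉ ≈ 0.0599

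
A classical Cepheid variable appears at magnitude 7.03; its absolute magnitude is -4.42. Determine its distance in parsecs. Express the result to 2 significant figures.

μ = m − M = 11.450
m − M = 5 log₁₀ d − 5
log₁₀ d = (m − M)/5 + 1 = 3.2900
d = 10^3.2900 = 1950 pc

d ≈ 1900 pc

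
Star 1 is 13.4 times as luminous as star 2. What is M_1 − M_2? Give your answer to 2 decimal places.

Pogson: ΔM = −2.5 log₁₀(ratio) = −2.5 log₁₀(13.4) = −2.5 × 1.1271 = -2.818
Star 1 is brighter, so it has the smaller magnitude: the difference is negative.

M_1 − M_2 ≈ -2.82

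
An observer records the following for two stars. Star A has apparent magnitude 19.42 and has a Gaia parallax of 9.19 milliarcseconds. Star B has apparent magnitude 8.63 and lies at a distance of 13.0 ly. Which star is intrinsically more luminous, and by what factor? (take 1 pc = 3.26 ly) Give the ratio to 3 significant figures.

Star B is more luminous, by a factor of 27.8.

Star A: p = 9.19 mas = 9.19×10^-3″ → d = 1/p = 108.8 pc
Star A: M = m − 5 log₁₀ d + 5 = 19.42 − 5·2.0367 + 5 = 14.237
Star B: d = 13.0 ly / 3.26 = 3.988 pc
Star B: M = m − 5 log₁₀ d + 5 = 8.63 − 5·0.6007 + 5 = 10.626
ΔM = M_A − M_B = 14.237 − (10.626) = 3.610; smaller M is more luminous → Star B.
L ratio = 10^(0.4 |ΔM|) = 10^1.444 = 27.80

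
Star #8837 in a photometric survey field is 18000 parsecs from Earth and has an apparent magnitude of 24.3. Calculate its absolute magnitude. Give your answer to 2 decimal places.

M ≈ 8.02

5 log₁₀(d/10 pc) = 5 log₁₀(18000) − 5 = 16.276
M = m − 5 log₁₀(d/10) = 24.3 − 16.276 = 8.024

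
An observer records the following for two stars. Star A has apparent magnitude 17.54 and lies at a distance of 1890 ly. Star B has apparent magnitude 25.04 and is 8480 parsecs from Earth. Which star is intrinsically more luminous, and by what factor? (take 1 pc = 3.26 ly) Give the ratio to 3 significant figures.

Star A is more luminous, by a factor of 4.67.

Star A: d = 1890 ly / 3.26 = 579.8 pc
Star A: M = m − 5 log₁₀ d + 5 = 17.54 − 5·2.7632 + 5 = 8.724
Star B: M = m − 5 log₁₀ d + 5 = 25.04 − 5·3.9284 + 5 = 10.398
ΔM = M_A − M_B = 8.724 − (10.398) = -1.674; smaller M is more luminous → Star A.
L ratio = 10^(0.4 |ΔM|) = 10^0.670 = 4.674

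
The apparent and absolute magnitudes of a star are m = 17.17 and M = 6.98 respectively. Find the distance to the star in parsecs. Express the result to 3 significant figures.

d ≈ 1090 pc

μ = m − M = 10.190
m − M = 5 log₁₀ d − 5
log₁₀ d = (m − M)/5 + 1 = 3.0380
d = 10^3.0380 = 1091 pc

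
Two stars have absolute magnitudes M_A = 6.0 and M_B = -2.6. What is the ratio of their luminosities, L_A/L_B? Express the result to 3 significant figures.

L_A/L_B ≈ 3.63×10^-4

ΔM = M_A − M_B = 8.6
L_A/L_B = 10^(−0.4 ΔM) = 10^-3.440 = 3.631×10^-4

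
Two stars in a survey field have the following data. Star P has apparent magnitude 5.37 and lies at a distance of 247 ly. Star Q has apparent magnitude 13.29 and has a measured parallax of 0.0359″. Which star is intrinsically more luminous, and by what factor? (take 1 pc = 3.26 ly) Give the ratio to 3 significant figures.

Star P: d = 247 ly / 3.26 = 75.77 pc
Star P: M = m − 5 log₁₀ d + 5 = 5.37 − 5·1.8795 + 5 = 0.973
Star Q: d = 1/p = 1/0.0359″ = 27.86 pc
Star Q: M = m − 5 log₁₀ d + 5 = 13.29 − 5·1.4449 + 5 = 11.065
ΔM = M_P − M_Q = 0.973 − (11.065) = -10.093; smaller M is more luminous → Star P.
L ratio = 10^(0.4 |ΔM|) = 10^4.037 = 10890

Star P is more luminous, by a factor of 10900.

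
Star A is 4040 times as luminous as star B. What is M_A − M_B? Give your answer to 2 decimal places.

Pogson: ΔM = −2.5 log₁₀(ratio) = −2.5 log₁₀(4040) = −2.5 × 3.6064 = -9.016
Star A is brighter, so it has the smaller magnitude: the difference is negative.

M_A − M_B ≈ -9.02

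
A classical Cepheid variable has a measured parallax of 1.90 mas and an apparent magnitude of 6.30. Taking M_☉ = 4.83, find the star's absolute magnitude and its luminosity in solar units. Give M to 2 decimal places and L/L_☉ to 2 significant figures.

M ≈ -2.31; L/L_☉ ≈ 720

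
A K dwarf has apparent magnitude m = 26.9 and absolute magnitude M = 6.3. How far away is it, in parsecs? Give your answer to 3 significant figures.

d ≈ 132000 pc

Distance modulus: m − M = 26.9 − (6.3) = 20.600
m − M = 5 log₁₀ d − 5
log₁₀ d = (m − M)/5 + 1 = 5.1200
d = 10^5.1200 = 131800 pc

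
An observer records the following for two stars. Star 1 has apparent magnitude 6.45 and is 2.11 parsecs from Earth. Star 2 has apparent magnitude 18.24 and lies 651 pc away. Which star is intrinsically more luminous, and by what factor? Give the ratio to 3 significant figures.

Star 1: M = m − 5 log₁₀ d + 5 = 6.45 − 5·0.3243 + 5 = 9.829
Star 2: M = m − 5 log₁₀ d + 5 = 18.24 − 5·2.8136 + 5 = 9.172
ΔM = M_1 − M_2 = 9.829 − (9.172) = 0.656; smaller M is more luminous → Star 2.
L ratio = 10^(0.4 |ΔM|) = 10^0.263 = 1.831

Star 2 is more luminous, by a factor of 1.83.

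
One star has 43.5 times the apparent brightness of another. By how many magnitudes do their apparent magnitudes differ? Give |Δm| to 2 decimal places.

|Δm| ≈ 4.10

Pogson: Δm = −2.5 log₁₀(ratio) = −2.5 log₁₀(43.5) = −2.5 × 1.6385 = -4.096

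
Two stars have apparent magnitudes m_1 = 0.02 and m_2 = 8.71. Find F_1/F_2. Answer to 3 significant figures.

F_1/F_2 ≈ 2990

Magnitude difference = -8.69
Flux ratio = 10^(−0.4 Δm) = 10^(−0.4 × -8.69) = 10^3.476 = 2992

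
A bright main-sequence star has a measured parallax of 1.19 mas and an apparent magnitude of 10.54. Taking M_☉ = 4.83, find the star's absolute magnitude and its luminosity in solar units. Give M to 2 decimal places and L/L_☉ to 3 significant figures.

M ≈ 0.92; L/L_☉ ≈ 36.7

d = 1/p = 1000/1.19 mas = 840.3 pc
M = m − 5 log₁₀ d + 5 = 10.54 − 5·2.9245 + 5 = 0.918
M − M_☉ = 0.918 − 4.83 = -3.912
L/L_☉ = 10^(−0.4 × -3.912) = 36.72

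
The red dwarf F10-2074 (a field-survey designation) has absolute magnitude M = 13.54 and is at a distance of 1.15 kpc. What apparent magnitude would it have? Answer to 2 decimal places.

m ≈ 23.84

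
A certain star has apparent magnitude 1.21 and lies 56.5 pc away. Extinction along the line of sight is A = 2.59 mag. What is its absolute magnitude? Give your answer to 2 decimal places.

5 log₁₀(d/10 pc) = 5 log₁₀(56.50) − 5 = 3.760
M = m − 5 log₁₀(d/10) − A = 1.21 − 3.760 − 2.59 = -5.140

M ≈ -5.14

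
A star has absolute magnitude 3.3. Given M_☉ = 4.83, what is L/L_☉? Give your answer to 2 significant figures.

L/L_☉ ≈ 4.1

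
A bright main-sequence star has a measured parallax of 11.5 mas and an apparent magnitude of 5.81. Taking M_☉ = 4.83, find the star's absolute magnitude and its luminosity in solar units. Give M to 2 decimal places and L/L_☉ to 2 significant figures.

M ≈ 1.11; L/L_☉ ≈ 31

d = 1/p = 1000/11.5 mas = 86.96 pc
M = m − 5 log₁₀ d + 5 = 5.81 − 5·1.9393 + 5 = 1.113
M − M_☉ = 1.113 − 4.83 = -3.717
L/L_☉ = 10^(−0.4 × -3.717) = 30.66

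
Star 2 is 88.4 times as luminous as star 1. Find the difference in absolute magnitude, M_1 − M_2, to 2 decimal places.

Pogson: ΔM = −2.5 log₁₀(ratio) = −2.5 log₁₀(88.4) = −2.5 × 1.9465 = -4.866
Star 2 is brighter so has the smaller magnitude: M_1 − M_2 is positive.

M_1 − M_2 ≈ 4.87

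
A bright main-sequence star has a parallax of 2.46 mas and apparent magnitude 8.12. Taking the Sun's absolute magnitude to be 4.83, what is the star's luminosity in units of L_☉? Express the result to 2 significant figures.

d = 1/p = 1000/2.46 mas = 406.5 pc
M = m − 5 log₁₀ d + 5 = 8.12 − 5·2.6091 + 5 = 0.075
M − M_☉ = 0.075 − 4.83 = -4.755
L/L_☉ = 10^(−0.4 × -4.755) = 79.82

L/L_☉ ≈ 80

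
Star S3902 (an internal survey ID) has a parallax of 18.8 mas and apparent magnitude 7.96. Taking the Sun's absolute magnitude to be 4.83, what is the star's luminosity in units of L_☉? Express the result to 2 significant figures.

L/L_☉ ≈ 1.6

d = 1/p = 1000/18.8 mas = 53.19 pc
M = m − 5 log₁₀ d + 5 = 7.96 − 5·1.7258 + 5 = 4.331
M − M_☉ = 4.331 − 4.83 = -0.499
L/L_☉ = 10^(−0.4 × -0.499) = 1.584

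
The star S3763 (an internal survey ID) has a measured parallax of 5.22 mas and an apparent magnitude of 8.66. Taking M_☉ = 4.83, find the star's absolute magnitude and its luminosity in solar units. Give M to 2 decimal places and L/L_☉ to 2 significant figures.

M ≈ 2.25; L/L_☉ ≈ 11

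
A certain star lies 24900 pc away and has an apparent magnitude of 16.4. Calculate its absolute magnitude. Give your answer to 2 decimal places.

M ≈ -0.58

5 log₁₀(d/10 pc) = 5 log₁₀(24900) − 5 = 16.981
M = m − 5 log₁₀(d/10) = 16.4 − 16.981 = -0.581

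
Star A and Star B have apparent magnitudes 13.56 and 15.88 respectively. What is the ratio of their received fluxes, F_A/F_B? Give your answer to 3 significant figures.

Magnitude difference = -2.32
Flux ratio = 10^(−0.4 Δm) = 10^(−0.4 × -2.32) = 10^0.928 = 8.472

F_A/F_B ≈ 8.47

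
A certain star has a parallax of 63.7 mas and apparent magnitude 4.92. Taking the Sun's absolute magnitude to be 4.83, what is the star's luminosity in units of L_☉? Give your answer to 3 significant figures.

d = 1/p = 1000/63.7 mas = 15.70 pc
M = m − 5 log₁₀ d + 5 = 4.92 − 5·1.1959 + 5 = 3.941
M − M_☉ = 3.941 − 4.83 = -0.889
L/L_☉ = 10^(−0.4 × -0.889) = 2.268

L/L_☉ ≈ 2.27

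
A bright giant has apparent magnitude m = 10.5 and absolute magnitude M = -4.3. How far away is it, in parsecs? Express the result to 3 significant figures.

d ≈ 9120 pc

Distance modulus: m − M = 10.5 − (-4.3) = 14.800
m − M = 5 log₁₀ d − 5
log₁₀ d = (m − M)/5 + 1 = 3.9600
d = 10^3.9600 = 9120 pc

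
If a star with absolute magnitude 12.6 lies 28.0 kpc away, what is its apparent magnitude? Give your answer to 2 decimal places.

m ≈ 29.84

d = 28.0 kpc = 28000 pc
m = M + 5 log₁₀ d − 5 = 12.6 + 5·4.4472 − 5 = 29.836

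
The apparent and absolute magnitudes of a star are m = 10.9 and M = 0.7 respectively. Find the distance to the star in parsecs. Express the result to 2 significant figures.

d ≈ 1100 pc

Distance modulus: m − M = 10.9 − (0.7) = 10.200
m − M = 5 log₁₀ d − 5
log₁₀ d = (m − M)/5 + 1 = 3.0400
d = 10^3.0400 = 1096 pc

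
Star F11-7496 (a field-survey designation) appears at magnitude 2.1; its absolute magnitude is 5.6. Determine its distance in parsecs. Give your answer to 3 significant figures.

d ≈ 2.00 pc

μ = m − M = -3.500
m − M = 5 log₁₀ d − 5
log₁₀ d = (m − M)/5 + 1 = 0.3000
d = 10^0.3000 = 1.995 pc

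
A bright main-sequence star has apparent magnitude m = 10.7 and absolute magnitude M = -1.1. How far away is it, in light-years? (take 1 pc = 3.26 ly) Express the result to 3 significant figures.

d ≈ 7470 ly

μ = m − M = 11.800
m − M = 5 log₁₀ d − 5
log₁₀ d = (m − M)/5 + 1 = 3.3600
d = 10^3.3600 = 2291 pc
= 7468 ly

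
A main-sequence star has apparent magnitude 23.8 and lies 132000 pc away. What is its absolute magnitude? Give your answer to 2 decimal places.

M ≈ 3.20

5 log₁₀(d/10 pc) = 5 log₁₀(132000) − 5 = 20.603
M = m − 5 log₁₀(d/10) = 23.8 − 20.603 = 3.197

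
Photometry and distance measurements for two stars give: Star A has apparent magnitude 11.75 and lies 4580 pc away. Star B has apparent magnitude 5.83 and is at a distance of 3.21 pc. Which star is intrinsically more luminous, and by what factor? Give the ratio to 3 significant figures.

Star A: M = m − 5 log₁₀ d + 5 = 11.75 − 5·3.6609 + 5 = -1.554
Star B: M = m − 5 log₁₀ d + 5 = 5.83 − 5·0.5065 + 5 = 8.297
ΔM = M_A − M_B = -1.554 − (8.297) = -9.852; smaller M is more luminous → Star A.
L ratio = 10^(0.4 |ΔM|) = 10^3.941 = 8724

Star A is more luminous, by a factor of 8720.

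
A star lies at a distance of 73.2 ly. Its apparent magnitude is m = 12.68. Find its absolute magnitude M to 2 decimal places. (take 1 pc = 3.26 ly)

M ≈ 10.92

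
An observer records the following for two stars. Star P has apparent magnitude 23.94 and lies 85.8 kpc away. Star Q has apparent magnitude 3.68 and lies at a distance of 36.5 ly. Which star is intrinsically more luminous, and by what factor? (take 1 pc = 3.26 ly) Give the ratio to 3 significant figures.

Star P: d = 85.8 kpc = 85800 pc
Star P: M = m − 5 log₁₀ d + 5 = 23.94 − 5·4.9335 + 5 = 4.273
Star Q: d = 36.5 ly / 3.26 = 11.20 pc
Star Q: M = m − 5 log₁₀ d + 5 = 3.68 − 5·1.0491 + 5 = 3.435
ΔM = M_P − M_Q = 4.273 − (3.435) = 0.838; smaller M is more luminous → Star Q.
L ratio = 10^(0.4 |ΔM|) = 10^0.335 = 2.164

Star Q is more luminous, by a factor of 2.16.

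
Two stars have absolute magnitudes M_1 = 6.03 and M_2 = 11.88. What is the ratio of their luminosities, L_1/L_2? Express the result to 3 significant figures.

L_1/L_2 ≈ 219

ΔM = M_1 − M_2 = -5.85
L_1/L_2 = 10^(−0.4 ΔM) = 10^2.340 = 218.8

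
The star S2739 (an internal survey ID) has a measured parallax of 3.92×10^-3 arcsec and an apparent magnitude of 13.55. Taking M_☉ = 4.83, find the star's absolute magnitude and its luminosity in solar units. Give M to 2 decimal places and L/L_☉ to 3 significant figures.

d = 1/p = 1/3.92×10^-3″ = 255.1 pc
M = m − 5 log₁₀ d + 5 = 13.55 − 5·2.4067 + 5 = 6.516
M − M_☉ = 6.516 − 4.83 = 1.686
L/L_☉ = 10^(−0.4 × 1.686) = 0.2116

M ≈ 6.52; L/L_☉ ≈ 0.212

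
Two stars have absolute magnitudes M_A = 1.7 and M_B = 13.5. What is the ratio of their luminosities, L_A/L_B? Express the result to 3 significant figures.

L_A/L_B ≈ 52500

ΔM = M_A − M_B = -11.8
L_A/L_B = 10^(−0.4 ΔM) = 10^4.720 = 52480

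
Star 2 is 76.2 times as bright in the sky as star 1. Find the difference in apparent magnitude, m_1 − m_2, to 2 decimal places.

Pogson: Δm = −2.5 log₁₀(ratio) = −2.5 log₁₀(76.2) = −2.5 × 1.8820 = -4.705
Star 2 is brighter so has the smaller magnitude: m_1 − m_2 is positive.

m_1 − m_2 ≈ 4.70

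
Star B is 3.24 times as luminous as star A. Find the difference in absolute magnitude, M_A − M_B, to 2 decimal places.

Pogson: ΔM = −2.5 log₁₀(ratio) = −2.5 log₁₀(3.24) = −2.5 × 0.5105 = -1.276
Star B is brighter so has the smaller magnitude: M_A − M_B is positive.

M_A − M_B ≈ 1.28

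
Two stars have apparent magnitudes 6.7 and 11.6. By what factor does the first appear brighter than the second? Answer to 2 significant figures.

91

Magnitude difference = -4.9
Flux ratio = 10^(−0.4 Δm) = 10^(−0.4 × -4.9) = 10^1.960 = 91.20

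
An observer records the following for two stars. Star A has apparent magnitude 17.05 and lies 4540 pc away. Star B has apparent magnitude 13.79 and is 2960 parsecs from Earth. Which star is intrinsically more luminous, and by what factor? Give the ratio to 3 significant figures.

Star A: M = m − 5 log₁₀ d + 5 = 17.05 − 5·3.6571 + 5 = 3.765
Star B: M = m − 5 log₁₀ d + 5 = 13.79 − 5·3.4713 + 5 = 1.434
ΔM = M_A − M_B = 3.765 − (1.434) = 2.331; smaller M is more luminous → Star B.
L ratio = 10^(0.4 |ΔM|) = 10^0.932 = 8.560

Star B is more luminous, by a factor of 8.56.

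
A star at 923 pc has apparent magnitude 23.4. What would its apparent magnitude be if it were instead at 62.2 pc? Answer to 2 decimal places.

Flux ∝ 1/d², so Δm = 5 log₁₀(d₂/d₁) = 5 log₁₀(62.2/923) = -5.857
m₂ = m₁ + Δm = 23.4 + (-5.857) = 17.543

m ≈ 17.54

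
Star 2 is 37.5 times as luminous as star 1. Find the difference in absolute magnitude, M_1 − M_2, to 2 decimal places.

M_1 − M_2 ≈ 3.94

Pogson: ΔM = −2.5 log₁₀(ratio) = −2.5 log₁₀(37.5) = −2.5 × 1.5740 = -3.935
Star 2 is brighter so has the smaller magnitude: M_1 − M_2 is positive.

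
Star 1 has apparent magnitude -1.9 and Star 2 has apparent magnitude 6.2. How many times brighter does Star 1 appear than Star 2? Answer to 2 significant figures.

Δm = -1.9 − (6.2) = -8.1
Flux ratio = 10^(−0.4 Δm) = 10^(−0.4 × -8.1) = 10^3.240 = 1738

1700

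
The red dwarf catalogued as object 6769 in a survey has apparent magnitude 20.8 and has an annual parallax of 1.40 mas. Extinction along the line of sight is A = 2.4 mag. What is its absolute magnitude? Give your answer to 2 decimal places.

p = 1.40 mas = 1.40×10^-3″ → d = 1/p = 714.3 pc
5 log₁₀(d/10 pc) = 5 log₁₀(714.3) − 5 = 9.269
M = m − 5 log₁₀(d/10) − A = 20.8 − 9.269 − 2.4 = 9.131

M ≈ 9.13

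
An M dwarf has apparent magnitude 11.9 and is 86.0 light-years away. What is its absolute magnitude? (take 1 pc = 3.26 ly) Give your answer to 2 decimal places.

M ≈ 9.79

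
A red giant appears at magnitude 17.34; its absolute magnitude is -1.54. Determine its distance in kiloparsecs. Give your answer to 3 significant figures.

d ≈ 59.7 kpc

μ = m − M = 18.880
m − M = 5 log₁₀ d − 5
log₁₀ d = (m − M)/5 + 1 = 4.7760
d = 10^4.7760 = 59700 pc
= 59.70 kpc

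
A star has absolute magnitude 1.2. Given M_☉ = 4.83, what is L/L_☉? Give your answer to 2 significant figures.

M − M_☉ = 1.2 − 4.83 = -3.630
L/L_☉ = 10^(−0.4 (M − M_☉)) = 10^1.452 = 28.31

L/L_☉ ≈ 28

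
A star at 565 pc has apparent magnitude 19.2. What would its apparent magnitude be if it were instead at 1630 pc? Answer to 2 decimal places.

Flux ∝ 1/d², so Δm = 5 log₁₀(d₂/d₁) = 5 log₁₀(1630/565) = 2.301
m₂ = m₁ + Δm = 19.2 + (2.301) = 21.501

m ≈ 21.50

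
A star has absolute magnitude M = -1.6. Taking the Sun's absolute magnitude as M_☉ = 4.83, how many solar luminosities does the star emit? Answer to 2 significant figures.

M − M_☉ = -1.6 − 4.83 = -6.430
L/L_☉ = 10^(−0.4 (M − M_☉)) = 10^2.572 = 373.3

L/L_☉ ≈ 370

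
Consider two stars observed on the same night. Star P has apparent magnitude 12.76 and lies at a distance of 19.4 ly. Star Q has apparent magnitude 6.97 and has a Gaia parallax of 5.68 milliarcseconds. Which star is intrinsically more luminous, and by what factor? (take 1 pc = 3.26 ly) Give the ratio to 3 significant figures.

Star Q is more luminous, by a factor of 181000.

Star P: d = 19.4 ly / 3.26 = 5.951 pc
Star P: M = m − 5 log₁₀ d + 5 = 12.76 − 5·0.7746 + 5 = 13.887
Star Q: p = 5.68 mas = 5.68×10^-3″ → d = 1/p = 176.1 pc
Star Q: M = m − 5 log₁₀ d + 5 = 6.97 − 5·2.2457 + 5 = 0.742
ΔM = M_P − M_Q = 13.887 − (0.742) = 13.145; smaller M is more luminous → Star Q.
L ratio = 10^(0.4 |ΔM|) = 10^5.258 = 181200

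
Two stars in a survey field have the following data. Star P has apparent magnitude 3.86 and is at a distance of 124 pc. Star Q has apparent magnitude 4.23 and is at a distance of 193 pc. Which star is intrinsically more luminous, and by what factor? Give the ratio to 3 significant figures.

Star Q is more luminous, by a factor of 1.72.

Star P: M = m − 5 log₁₀ d + 5 = 3.86 − 5·2.0934 + 5 = -1.607
Star Q: M = m − 5 log₁₀ d + 5 = 4.23 − 5·2.2856 + 5 = -2.198
ΔM = M_P − M_Q = -1.607 − (-2.198) = 0.591; smaller M is more luminous → Star Q.
L ratio = 10^(0.4 |ΔM|) = 10^0.236 = 1.723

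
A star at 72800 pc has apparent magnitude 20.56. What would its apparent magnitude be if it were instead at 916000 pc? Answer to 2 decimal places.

m ≈ 26.06

Flux ∝ 1/d², so Δm = 5 log₁₀(d₂/d₁) = 5 log₁₀(916000/72800) = 5.499
m₂ = m₁ + Δm = 20.56 + (5.499) = 26.059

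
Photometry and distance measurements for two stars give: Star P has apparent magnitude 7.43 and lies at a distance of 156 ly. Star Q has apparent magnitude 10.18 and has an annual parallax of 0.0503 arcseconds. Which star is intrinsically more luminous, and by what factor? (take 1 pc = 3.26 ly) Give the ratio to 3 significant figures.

Star P is more luminous, by a factor of 72.9.

Star P: d = 156 ly / 3.26 = 47.85 pc
Star P: M = m − 5 log₁₀ d + 5 = 7.43 − 5·1.6799 + 5 = 4.030
Star Q: d = 1/p = 1/0.0503″ = 19.88 pc
Star Q: M = m − 5 log₁₀ d + 5 = 10.18 − 5·1.2984 + 5 = 8.688
ΔM = M_P − M_Q = 4.030 − (8.688) = -4.657; smaller M is more luminous → Star P.
L ratio = 10^(0.4 |ΔM|) = 10^1.863 = 72.94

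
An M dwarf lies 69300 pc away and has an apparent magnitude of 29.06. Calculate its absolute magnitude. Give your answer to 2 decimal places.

M ≈ 9.86

5 log₁₀(d/10 pc) = 5 log₁₀(69300) − 5 = 19.204
M = m − 5 log₁₀(d/10) = 29.06 − 19.204 = 9.856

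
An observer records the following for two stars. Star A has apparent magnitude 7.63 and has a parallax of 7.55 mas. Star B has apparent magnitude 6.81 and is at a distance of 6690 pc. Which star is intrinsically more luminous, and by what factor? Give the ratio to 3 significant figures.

Star B is more luminous, by a factor of 5430.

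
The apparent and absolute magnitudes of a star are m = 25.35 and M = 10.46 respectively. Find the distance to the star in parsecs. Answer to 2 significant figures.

Distance modulus: m − M = 25.35 − (10.46) = 14.890
m − M = 5 log₁₀ d − 5
log₁₀ d = (m − M)/5 + 1 = 3.9780
d = 10^3.9780 = 9506 pc

d ≈ 9500 pc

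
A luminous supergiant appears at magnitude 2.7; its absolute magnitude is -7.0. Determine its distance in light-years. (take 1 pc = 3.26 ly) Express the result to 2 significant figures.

μ = m − M = 9.700
m − M = 5 log₁₀ d − 5
log₁₀ d = (m − M)/5 + 1 = 2.9400
d = 10^2.9400 = 871.0 pc
= 2839 ly

d ≈ 2800 ly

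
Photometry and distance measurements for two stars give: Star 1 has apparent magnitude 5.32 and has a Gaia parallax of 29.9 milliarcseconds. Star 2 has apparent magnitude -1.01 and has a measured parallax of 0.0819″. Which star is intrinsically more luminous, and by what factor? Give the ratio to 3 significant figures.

Star 2 is more luminous, by a factor of 45.4.

Star 1: p = 29.9 mas = 0.0299″ → d = 1/p = 33.44 pc
Star 1: M = m − 5 log₁₀ d + 5 = 5.32 − 5·1.5243 + 5 = 2.698
Star 2: d = 1/p = 1/0.0819″ = 12.21 pc
Star 2: M = m − 5 log₁₀ d + 5 = -1.01 − 5·1.0867 + 5 = -1.444
ΔM = M_1 − M_2 = 2.698 − (-1.444) = 4.142; smaller M is more luminous → Star 2.
L ratio = 10^(0.4 |ΔM|) = 10^1.657 = 45.37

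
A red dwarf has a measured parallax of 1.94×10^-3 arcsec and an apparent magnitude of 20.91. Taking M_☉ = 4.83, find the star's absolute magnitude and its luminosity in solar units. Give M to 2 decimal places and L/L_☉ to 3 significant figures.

d = 1/p = 1/1.94×10^-3″ = 515.5 pc
M = m − 5 log₁₀ d + 5 = 20.91 − 5·2.7122 + 5 = 12.349
M − M_☉ = 12.349 − 4.83 = 7.519
L/L_☉ = 10^(−0.4 × 7.519) = 9.826×10^-4

M ≈ 12.35; L/L_☉ ≈ 9.83×10^-4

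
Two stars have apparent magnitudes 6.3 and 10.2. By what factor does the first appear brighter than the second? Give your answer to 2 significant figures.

36

Magnitude difference = -3.9
Flux ratio = 10^(−0.4 Δm) = 10^(−0.4 × -3.9) = 10^1.560 = 36.31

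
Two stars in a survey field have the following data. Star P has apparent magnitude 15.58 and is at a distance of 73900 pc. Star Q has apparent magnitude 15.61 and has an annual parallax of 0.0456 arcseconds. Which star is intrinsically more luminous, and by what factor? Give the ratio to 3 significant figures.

Star P is more luminous, by a factor of 1.17×10^7.

Star P: M = m − 5 log₁₀ d + 5 = 15.58 − 5·4.8686 + 5 = -3.763
Star Q: d = 1/p = 1/0.0456″ = 21.93 pc
Star Q: M = m − 5 log₁₀ d + 5 = 15.61 − 5·1.3410 + 5 = 13.905
ΔM = M_P − M_Q = -3.763 − (13.905) = -17.668; smaller M is more luminous → Star P.
L ratio = 10^(0.4 |ΔM|) = 10^7.067 = 1.167×10^7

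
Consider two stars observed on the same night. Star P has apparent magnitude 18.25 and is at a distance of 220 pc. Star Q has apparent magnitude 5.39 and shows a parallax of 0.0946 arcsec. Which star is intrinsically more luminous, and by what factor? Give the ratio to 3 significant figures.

Star P: M = m − 5 log₁₀ d + 5 = 18.25 − 5·2.3424 + 5 = 11.538
Star Q: d = 1/p = 1/0.0946″ = 10.57 pc
Star Q: M = m − 5 log₁₀ d + 5 = 5.39 − 5·1.0241 + 5 = 5.269
ΔM = M_P − M_Q = 11.538 − (5.269) = 6.268; smaller M is more luminous → Star Q.
L ratio = 10^(0.4 |ΔM|) = 10^2.507 = 321.6

Star Q is more luminous, by a factor of 322.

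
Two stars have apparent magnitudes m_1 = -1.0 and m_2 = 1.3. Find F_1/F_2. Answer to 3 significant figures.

F_1/F_2 ≈ 8.32

Magnitude difference = -2.3
Flux ratio = 10^(−0.4 Δm) = 10^(−0.4 × -2.3) = 10^0.920 = 8.318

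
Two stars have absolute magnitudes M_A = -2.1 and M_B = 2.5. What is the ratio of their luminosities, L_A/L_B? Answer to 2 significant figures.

L_A/L_B ≈ 69

ΔM = M_A − M_B = -4.6
L_A/L_B = 10^(−0.4 ΔM) = 10^1.840 = 69.18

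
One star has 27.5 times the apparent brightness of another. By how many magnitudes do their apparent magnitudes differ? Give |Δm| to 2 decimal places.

Pogson: Δm = −2.5 log₁₀(ratio) = −2.5 log₁₀(27.5) = −2.5 × 1.4393 = -3.598

|Δm| ≈ 3.60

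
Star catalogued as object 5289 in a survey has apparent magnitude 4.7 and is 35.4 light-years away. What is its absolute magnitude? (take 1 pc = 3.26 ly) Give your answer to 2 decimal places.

M ≈ 4.52

d = 35.4 ly / 3.26 = 10.86 pc
5 log₁₀(d/10 pc) = 5 log₁₀(10.86) − 5 = 0.179
M = m − 5 log₁₀(d/10) = 4.7 − 0.179 = 4.521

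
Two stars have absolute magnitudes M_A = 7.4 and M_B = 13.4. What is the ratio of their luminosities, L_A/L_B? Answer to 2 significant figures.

L_A/L_B ≈ 250

ΔM = M_A − M_B = -6.0
L_A/L_B = 10^(−0.4 ΔM) = 10^2.400 = 251.2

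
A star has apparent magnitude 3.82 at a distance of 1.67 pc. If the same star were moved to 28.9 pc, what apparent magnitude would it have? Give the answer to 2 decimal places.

Flux ∝ 1/d², so Δm = 5 log₁₀(d₂/d₁) = 5 log₁₀(28.9/1.67) = 6.191
m₂ = m₁ + Δm = 3.82 + (6.191) = 10.011

m ≈ 10.01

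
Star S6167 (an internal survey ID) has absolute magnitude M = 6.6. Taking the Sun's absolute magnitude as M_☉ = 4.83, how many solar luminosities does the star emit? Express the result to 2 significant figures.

M − M_☉ = 6.6 − 4.83 = 1.770
L/L_☉ = 10^(−0.4 (M − M_☉)) = 10^-0.708 = 0.1959

L/L_☉ ≈ 0.20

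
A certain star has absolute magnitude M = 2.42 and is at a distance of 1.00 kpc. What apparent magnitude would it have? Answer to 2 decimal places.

m ≈ 12.42

d = 1.00 kpc = 1000 pc
m = M + 5 log₁₀ d − 5 = 2.42 + 5·3.0000 − 5 = 12.420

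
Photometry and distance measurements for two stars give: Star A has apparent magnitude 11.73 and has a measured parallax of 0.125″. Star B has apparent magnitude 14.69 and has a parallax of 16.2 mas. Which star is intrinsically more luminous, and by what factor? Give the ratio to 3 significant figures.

Star B is more luminous, by a factor of 3.90.

Star A: d = 1/p = 1/0.125″ = 8.000 pc
Star A: M = m − 5 log₁₀ d + 5 = 11.73 − 5·0.9031 + 5 = 12.215
Star B: p = 16.2 mas = 0.0162″ → d = 1/p = 61.73 pc
Star B: M = m − 5 log₁₀ d + 5 = 14.69 − 5·1.7905 + 5 = 10.738
ΔM = M_A − M_B = 12.215 − (10.738) = 1.477; smaller M is more luminous → Star B.
L ratio = 10^(0.4 |ΔM|) = 10^0.591 = 3.898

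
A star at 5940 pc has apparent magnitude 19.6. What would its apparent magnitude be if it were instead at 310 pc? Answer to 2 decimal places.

m ≈ 13.19

Flux ∝ 1/d², so Δm = 5 log₁₀(d₂/d₁) = 5 log₁₀(310/5940) = -6.412
m₂ = m₁ + Δm = 19.6 + (-6.412) = 13.188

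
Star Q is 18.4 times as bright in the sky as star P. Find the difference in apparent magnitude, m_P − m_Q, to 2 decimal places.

m_P − m_Q ≈ 3.16

Pogson: Δm = −2.5 log₁₀(ratio) = −2.5 log₁₀(18.4) = −2.5 × 1.2648 = -3.162
Star Q is brighter so has the smaller magnitude: m_P − m_Q is positive.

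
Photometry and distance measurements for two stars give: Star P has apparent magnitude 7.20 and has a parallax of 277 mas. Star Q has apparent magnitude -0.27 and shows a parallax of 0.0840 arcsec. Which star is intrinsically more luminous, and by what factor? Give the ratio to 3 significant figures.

Star P: p = 277 mas = 0.277″ → d = 1/p = 3.610 pc
Star P: M = m − 5 log₁₀ d + 5 = 7.20 − 5·0.5575 + 5 = 9.412
Star Q: d = 1/p = 1/0.0840″ = 11.90 pc
Star Q: M = m − 5 log₁₀ d + 5 = -0.27 − 5·1.0757 + 5 = -0.649
ΔM = M_P − M_Q = 9.412 − (-0.649) = 10.061; smaller M is more luminous → Star Q.
L ratio = 10^(0.4 |ΔM|) = 10^4.024 = 10580

Star Q is more luminous, by a factor of 10600.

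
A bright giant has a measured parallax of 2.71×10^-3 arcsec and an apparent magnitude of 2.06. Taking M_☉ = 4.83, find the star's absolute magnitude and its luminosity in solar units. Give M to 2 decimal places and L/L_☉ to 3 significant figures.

d = 1/p = 1/2.71×10^-3″ = 369.0 pc
M = m − 5 log₁₀ d + 5 = 2.06 − 5·2.5670 + 5 = -5.775
M − M_☉ = -5.775 − 4.83 = -10.605
L/L_☉ = 10^(−0.4 × -10.605) = 17460

M ≈ -5.78; L/L_☉ ≈ 17500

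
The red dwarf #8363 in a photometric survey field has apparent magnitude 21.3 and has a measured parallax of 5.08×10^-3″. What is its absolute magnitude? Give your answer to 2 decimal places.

d = 1/p = 1/5.08×10^-3″ = 196.9 pc
5 log₁₀(d/10 pc) = 5 log₁₀(196.9) − 5 = 6.471
M = m − 5 log₁₀(d/10) = 21.3 − 6.471 = 14.829

M ≈ 14.83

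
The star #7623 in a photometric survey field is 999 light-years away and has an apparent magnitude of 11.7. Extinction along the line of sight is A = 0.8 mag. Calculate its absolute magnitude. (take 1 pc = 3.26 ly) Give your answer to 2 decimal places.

M ≈ 3.47

d = 999 ly / 3.26 = 306.4 pc
5 log₁₀(d/10 pc) = 5 log₁₀(306.4) − 5 = 7.432
M = m − 5 log₁₀(d/10) − A = 11.7 − 7.432 − 0.8 = 3.468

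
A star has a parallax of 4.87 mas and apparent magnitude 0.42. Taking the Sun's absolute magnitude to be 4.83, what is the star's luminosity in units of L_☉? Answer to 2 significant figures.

L/L_☉ ≈ 24000

d = 1/p = 1000/4.87 mas = 205.3 pc
M = m − 5 log₁₀ d + 5 = 0.42 − 5·2.3125 + 5 = -6.142
M − M_☉ = -6.142 − 4.83 = -10.972
L/L_☉ = 10^(−0.4 × -10.972) = 24490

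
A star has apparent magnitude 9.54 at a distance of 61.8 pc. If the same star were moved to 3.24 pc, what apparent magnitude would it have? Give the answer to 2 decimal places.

Flux ∝ 1/d², so Δm = 5 log₁₀(d₂/d₁) = 5 log₁₀(3.24/61.8) = -6.402
m₂ = m₁ + Δm = 9.54 + (-6.402) = 3.138

m ≈ 3.14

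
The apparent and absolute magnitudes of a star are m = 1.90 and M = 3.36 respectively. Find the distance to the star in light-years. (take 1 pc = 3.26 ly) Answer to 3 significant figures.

d ≈ 16.6 ly

μ = m − M = -1.460
m − M = 5 log₁₀ d − 5
log₁₀ d = (m − M)/5 + 1 = 0.7080
d = 10^0.7080 = 5.105 pc
= 16.64 ly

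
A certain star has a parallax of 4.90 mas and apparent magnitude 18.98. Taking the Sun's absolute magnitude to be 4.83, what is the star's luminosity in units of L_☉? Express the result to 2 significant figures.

L/L_☉ ≈ 9.1×10^-4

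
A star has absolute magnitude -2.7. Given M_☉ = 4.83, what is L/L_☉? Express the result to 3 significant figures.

L/L_☉ ≈ 1030

M − M_☉ = -2.7 − 4.83 = -7.530
L/L_☉ = 10^(−0.4 (M − M_☉)) = 10^3.012 = 1028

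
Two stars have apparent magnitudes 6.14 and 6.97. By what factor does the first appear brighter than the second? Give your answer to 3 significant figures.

2.15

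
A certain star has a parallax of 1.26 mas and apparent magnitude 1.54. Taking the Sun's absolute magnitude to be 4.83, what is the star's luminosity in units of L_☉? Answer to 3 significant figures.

d = 1/p = 1000/1.26 mas = 793.7 pc
M = m − 5 log₁₀ d + 5 = 1.54 − 5·2.8996 + 5 = -7.958
M − M_☉ = -7.958 − 4.83 = -12.788
L/L_☉ = 10^(−0.4 × -12.788) = 130400

L/L_☉ ≈ 130000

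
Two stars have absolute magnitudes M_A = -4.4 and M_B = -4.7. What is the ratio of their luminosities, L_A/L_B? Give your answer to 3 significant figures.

ΔM = M_A − M_B = 0.3
L_A/L_B = 10^(−0.4 ΔM) = 10^-0.120 = 0.7586

L_A/L_B ≈ 0.759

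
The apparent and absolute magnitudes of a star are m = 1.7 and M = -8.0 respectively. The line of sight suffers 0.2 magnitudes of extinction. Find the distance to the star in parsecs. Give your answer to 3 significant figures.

d ≈ 794 pc

m − M = 5 log₁₀(d/10 pc) + A  ⇒  1.7 − (-8.0) − 0.2 = 5 log₁₀(d/10)
9.500 = 5 log₁₀(d/10)
log₁₀ d = (m − M − A)/5 + 1 = 2.9000
d = 10^2.9000 = 794.3 pc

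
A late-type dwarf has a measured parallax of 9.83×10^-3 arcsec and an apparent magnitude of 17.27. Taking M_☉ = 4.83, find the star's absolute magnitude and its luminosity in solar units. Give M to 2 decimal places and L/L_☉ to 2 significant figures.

d = 1/p = 1/9.83×10^-3″ = 101.7 pc
M = m − 5 log₁₀ d + 5 = 17.27 − 5·2.0074 + 5 = 12.233
M − M_☉ = 12.233 − 4.83 = 7.403
L/L_☉ = 10^(−0.4 × 7.403) = 1.094×10^-3

M ≈ 12.23; L/L_☉ ≈ 1.1×10^-3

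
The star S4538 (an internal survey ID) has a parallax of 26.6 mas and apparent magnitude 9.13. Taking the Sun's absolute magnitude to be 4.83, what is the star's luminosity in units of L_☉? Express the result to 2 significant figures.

d = 1/p = 1000/26.6 mas = 37.59 pc
M = m − 5 log₁₀ d + 5 = 9.13 − 5·1.5751 + 5 = 6.254
M − M_☉ = 6.254 − 4.83 = 1.424
L/L_☉ = 10^(−0.4 × 1.424) = 0.2693

L/L_☉ ≈ 0.27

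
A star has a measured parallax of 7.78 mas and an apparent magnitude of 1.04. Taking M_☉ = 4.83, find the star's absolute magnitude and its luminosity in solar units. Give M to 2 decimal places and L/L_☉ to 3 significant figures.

d = 1/p = 1000/7.78 mas = 128.5 pc
M = m − 5 log₁₀ d + 5 = 1.04 − 5·2.1090 + 5 = -4.505
M − M_☉ = -4.505 − 4.83 = -9.335
L/L_☉ = 10^(−0.4 × -9.335) = 5421

M ≈ -4.51; L/L_☉ ≈ 5420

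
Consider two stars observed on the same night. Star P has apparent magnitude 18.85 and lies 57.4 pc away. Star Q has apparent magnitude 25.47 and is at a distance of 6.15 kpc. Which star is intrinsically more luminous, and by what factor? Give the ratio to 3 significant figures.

Star Q is more luminous, by a factor of 25.8.

Star P: M = m − 5 log₁₀ d + 5 = 18.85 − 5·1.7589 + 5 = 15.055
Star Q: d = 6.15 kpc = 6150 pc
Star Q: M = m − 5 log₁₀ d + 5 = 25.47 − 5·3.7889 + 5 = 11.526
ΔM = M_P − M_Q = 15.055 − (11.526) = 3.530; smaller M is more luminous → Star Q.
L ratio = 10^(0.4 |ΔM|) = 10^1.412 = 25.82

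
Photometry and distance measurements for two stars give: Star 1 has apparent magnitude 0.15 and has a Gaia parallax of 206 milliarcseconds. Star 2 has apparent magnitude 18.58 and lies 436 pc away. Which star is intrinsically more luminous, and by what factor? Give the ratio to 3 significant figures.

Star 1: p = 206 mas = 0.206″ → d = 1/p = 4.854 pc
Star 1: M = m − 5 log₁₀ d + 5 = 0.15 − 5·0.6861 + 5 = 1.719
Star 2: M = m − 5 log₁₀ d + 5 = 18.58 − 5·2.6395 + 5 = 10.383
ΔM = M_1 − M_2 = 1.719 − (10.383) = -8.663; smaller M is more luminous → Star 1.
L ratio = 10^(0.4 |ΔM|) = 10^3.465 = 2919

Star 1 is more luminous, by a factor of 2920.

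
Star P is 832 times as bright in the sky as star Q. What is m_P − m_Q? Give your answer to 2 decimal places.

m_P − m_Q ≈ -7.30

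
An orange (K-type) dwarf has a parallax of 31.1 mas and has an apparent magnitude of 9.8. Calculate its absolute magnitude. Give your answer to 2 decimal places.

M ≈ 7.26

p = 31.1 mas = 0.0311″ → d = 1/p = 32.15 pc
5 log₁₀(d/10 pc) = 5 log₁₀(32.15) − 5 = 2.536
M = m − 5 log₁₀(d/10) = 9.8 − 2.536 = 7.264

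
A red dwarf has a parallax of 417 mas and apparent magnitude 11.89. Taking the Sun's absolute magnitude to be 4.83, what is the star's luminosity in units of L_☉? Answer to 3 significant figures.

L/L_☉ ≈ 8.62×10^-5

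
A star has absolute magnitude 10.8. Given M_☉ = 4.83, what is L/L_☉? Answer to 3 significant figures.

M − M_☉ = 10.8 − 4.83 = 5.970
L/L_☉ = 10^(−0.4 (M − M_☉)) = 10^-2.388 = 4.093×10^-3

L/L_☉ ≈ 4.09×10^-3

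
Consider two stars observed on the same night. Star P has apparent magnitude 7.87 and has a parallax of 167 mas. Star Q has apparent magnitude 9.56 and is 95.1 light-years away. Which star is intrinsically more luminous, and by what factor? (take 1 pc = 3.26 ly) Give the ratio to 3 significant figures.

Star Q is more luminous, by a factor of 5.00.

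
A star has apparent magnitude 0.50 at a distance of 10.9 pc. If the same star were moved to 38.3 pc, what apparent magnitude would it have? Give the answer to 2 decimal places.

m ≈ 3.23

Flux ∝ 1/d², so Δm = 5 log₁₀(d₂/d₁) = 5 log₁₀(38.3/10.9) = 2.729
m₂ = m₁ + Δm = 0.50 + (2.729) = 3.229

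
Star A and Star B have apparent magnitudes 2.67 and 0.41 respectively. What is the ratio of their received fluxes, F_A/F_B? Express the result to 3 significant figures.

F_A/F_B ≈ 0.125

Magnitude difference = 2.26
Flux ratio = 10^(−0.4 Δm) = 10^(−0.4 × 2.26) = 10^-0.904 = 0.1247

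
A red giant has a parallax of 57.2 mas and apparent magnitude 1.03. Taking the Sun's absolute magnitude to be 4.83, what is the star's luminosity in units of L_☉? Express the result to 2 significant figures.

L/L_☉ ≈ 100

d = 1/p = 1000/57.2 mas = 17.48 pc
M = m − 5 log₁₀ d + 5 = 1.03 − 5·1.2426 + 5 = -0.183
M − M_☉ = -0.183 − 4.83 = -5.013
L/L_☉ = 10^(−0.4 × -5.013) = 101.2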